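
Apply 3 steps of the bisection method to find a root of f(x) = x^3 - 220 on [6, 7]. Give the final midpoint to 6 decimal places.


f(x) = x^3 - 220
f(6) = -4 < 0
f(7) = 123 > 0

Step 1: midpoint = (6.000000 + 7.000000)/2 = 6.500000
  f(6.500000) = 54.625000
  f(mid) > 0, so root is in [6.000000, 6.500000]

Step 2: midpoint = (6.000000 + 6.500000)/2 = 6.250000
  f(6.250000) = 24.140625
  f(mid) > 0, so root is in [6.000000, 6.250000]

Step 3: midpoint = (6.000000 + 6.250000)/2 = 6.125000
  f(6.125000) = 9.783203
  f(mid) > 0, so root is in [6.000000, 6.125000]

midpoint = 6.125000


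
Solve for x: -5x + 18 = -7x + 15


Starting with: -5x + 18 = -7x + 15
Move all x terms to left: (-5 + 7)x = 15 - 18
Simplify: 2x = -3
Divide both sides by 2: x = -3/2

x = -3/2


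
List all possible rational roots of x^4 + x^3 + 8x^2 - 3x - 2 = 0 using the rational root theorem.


Rational root theorem: possible roots are ±p/q where:
  p divides the constant term (-2): p ∈ {1, 2}
  q divides the leading coefficient (1): q ∈ {1}

All possible rational roots: -2, -1, 1, 2

-2, -1, 1, 2


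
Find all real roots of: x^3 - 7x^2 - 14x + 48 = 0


Let p(x) = x^3 - 7x^2 - 14x + 48. By the rational root theorem (leading coefficient 1), any rational root is an integer divisor of 48: try ±1, ±2, ... in turn.
Test x = 1: value = 28 ≠ 0.
Test x = -1: value = 54 ≠ 0.
Test x = 2: value = 0 ✓, so (x - 2) is a factor.
Synthetic division by (x - 2): bring down 1; 1(2) - 7 = -5; (-5)(2) - 14 = -24; (-24)(2) + 48 = 0 → quotient x^2 - 5x - 24, remainder 0.
Solve the quadratic x^2 - 5x - 24 = 0: discriminant = (-5)^2 - 4(1)(-24) = 25 + 96 = 121.
sqrt(121) = 11, so x = (5 ± 11)/2: x = 8 or x = -3.

x = -3, x = 2, x = 8


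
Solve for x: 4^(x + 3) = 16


Express both sides with the same base.
16 = 4^2
Since the bases match, equate exponents: x + 3 = 2
So x = 2 - (3) = -1

x = -1


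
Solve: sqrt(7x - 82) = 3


Square both sides: 7x - 82 = 3^2 = 9
7x = 9 + 82 = 91
x = 13
Check: sqrt(7*13 - 82) = sqrt(9) = 3 ✓

x = 13


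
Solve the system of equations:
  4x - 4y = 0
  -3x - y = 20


Using Cramer's rule:
Determinant D = (4)(-1) - (-3)(-4) = -4 - 12 = -16
Dx = (0)(-1) - (20)(-4) = 0 + 80 = 80
Dy = (4)(20) - (-3)(0) = 80 - 0 = 80
x = Dx/D = 80/-16 = -5
y = Dy/D = 80/-16 = -5

x = -5, y = -5


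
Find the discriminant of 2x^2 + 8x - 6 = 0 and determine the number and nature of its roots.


For ax^2 + bx + c = 0, discriminant D = b^2 - 4ac
Here a = 2, b = 8, c = -6
D = (8)^2 - 4(2)(-6) = 64 + 48 = 112

D = 112 > 0 but not a perfect square
The equation has 2 distinct real irrational roots.

Discriminant = 112, 2 distinct real irrational roots


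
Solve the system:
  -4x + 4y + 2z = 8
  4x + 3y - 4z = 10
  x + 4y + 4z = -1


Using Cramer's rule. Expand each determinant along the first row.
D  = (-4)*[3*4 - (-4)*4] - 4*[4*4 - (-4)*1] + 2*[4*4 - 3*1]
  = (-4)*(28) - 4*(20) + 2*(13) = -166
Dx = 8*[3*4 - (-4)*4] - 4*[10*4 - (-4)*(-1)] + 2*[10*4 - 3*(-1)]
  = 8*(28) - 4*(36) + 2*(43) = 166
Dy = (-4)*[10*4 - (-4)*(-1)] - 8*[4*4 - (-4)*1] + 2*[4*(-1) - 10*1]
  = (-4)*(36) - 8*(20) + 2*(-14) = -332
Dz = (-4)*[3*(-1) - 10*4] - 4*[4*(-1) - 10*1] + 8*[4*4 - 3*1]
  = (-4)*(-43) - 4*(-14) + 8*(13) = 332
x = Dx/D = 166/-166 = -1, y = Dy/D = -332/-166 = 2, z = Dz/D = 332/-166 = -2
Check eq1: (-4)(-1) + (4)(2) + (2)(-2) = 8 = 8 ✓
Check eq2: (4)(-1) + (3)(2) + (-4)(-2) = 10 = 10 ✓
Check eq3: (1)(-1) + (4)(2) + (4)(-2) = -1 = -1 ✓

x = -1, y = 2, z = -2


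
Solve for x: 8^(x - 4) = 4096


Express both sides with the same base.
4096 = 8^4
Since the bases match, equate exponents: x - 4 = 4
So x = 4 - (-4) = 8

x = 8


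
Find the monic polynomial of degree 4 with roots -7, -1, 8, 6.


A monic polynomial with roots -7, -1, 8, 6 is:
p(x) = (x + 7)(x + 1)(x - 8)(x - 6)
After multiplying by (x + 7): x + 7
After multiplying by (x + 1): x^2 + 8x + 7
After multiplying by (x - 8): x^3 - 57x - 56
After multiplying by (x - 6): x^4 - 6x^3 - 57x^2 + 286x + 336

x^4 - 6x^3 - 57x^2 + 286x + 336


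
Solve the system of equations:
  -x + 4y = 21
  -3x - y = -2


Using Cramer's rule:
Determinant D = (-1)(-1) - (-3)(4) = 1 + 12 = 13
Dx = (21)(-1) - (-2)(4) = -21 + 8 = -13
Dy = (-1)(-2) - (-3)(21) = 2 + 63 = 65
x = Dx/D = -13/13 = -1
y = Dy/D = 65/13 = 5

x = -1, y = 5


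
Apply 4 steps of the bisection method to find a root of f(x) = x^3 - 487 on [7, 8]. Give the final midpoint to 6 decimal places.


f(x) = x^3 - 487
f(7) = -144 < 0
f(8) = 25 > 0

Step 1: midpoint = (7.000000 + 8.000000)/2 = 7.500000
  f(7.500000) = -65.125000
  f(mid) < 0, so root is in [7.500000, 8.000000]

Step 2: midpoint = (7.500000 + 8.000000)/2 = 7.750000
  f(7.750000) = -21.515625
  f(mid) < 0, so root is in [7.750000, 8.000000]

Step 3: midpoint = (7.750000 + 8.000000)/2 = 7.875000
  f(7.875000) = 1.373047
  f(mid) > 0, so root is in [7.750000, 7.875000]

Step 4: midpoint = (7.750000 + 7.875000)/2 = 7.812500
  f(7.812500) = -10.162842
  f(mid) < 0, so root is in [7.812500, 7.875000]

midpoint = 7.812500


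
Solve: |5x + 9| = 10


An absolute value equation |expr| = 10 gives two cases:
Case 1: 5x + 9 = 10
  5x = 1, so x = 1/5
Case 2: 5x + 9 = -10
  5x = -19, so x = -19/5

x = -19/5, x = 1/5


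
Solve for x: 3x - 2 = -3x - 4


Starting with: 3x - 2 = -3x - 4
Move all x terms to left: (3 + 3)x = -4 + 2
Simplify: 6x = -2
Divide both sides by 6: x = -1/3

x = -1/3


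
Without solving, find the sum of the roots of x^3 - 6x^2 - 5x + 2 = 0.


By Vieta's formulas for x^3 + bx^2 + cx + d = 0:
  r1 + r2 + r3 = -b/a = 6
  r1*r2 + r1*r3 + r2*r3 = c/a = -5
  r1*r2*r3 = -d/a = -2


Sum = 6


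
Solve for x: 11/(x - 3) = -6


Multiply both sides by (x - 3): 11 = -6(x - 3)
Distribute: 11 = -6x + 18
-6x = 11 - 18 = -7
x = 7/6

x = 7/6


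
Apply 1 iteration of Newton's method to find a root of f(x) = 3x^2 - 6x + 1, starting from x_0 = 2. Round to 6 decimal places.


Newton's method: x_(n+1) = x_n - f(x_n)/f'(x_n)
f(x) = 3x^2 - 6x + 1
f'(x) = 6x - 6

Iteration 1:
  f(2.000000) = 1.000000
  f'(2.000000) = 6.000000
  x_1 = 2.000000 - (1.000000)/(6.000000) = 1.833333

x_1 = 1.833333


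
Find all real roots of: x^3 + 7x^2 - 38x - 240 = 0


Let p(x) = x^3 + 7x^2 - 38x - 240. By the rational root theorem (leading coefficient 1), any rational root is an integer divisor of 240: try ±1, ±2, ... in turn.
Test x = 1: value = -270 ≠ 0.
Test x = -1: value = -196 ≠ 0.
Test x = 2: value = -280 ≠ 0.
Test x = -2: value = -144 ≠ 0.
Test x = 3: value = -264 ≠ 0.
Test x = -3: value = -90 ≠ 0.
Test x = 4: value = -216 ≠ 0.
Test x = -4: value = -40 ≠ 0.
Test x = 5: value = -130 ≠ 0.
Test x = -5: value = 0 ✓, so (x + 5) is a factor.
Synthetic division by (x + 5): bring down 1; 1(-5) + 7 = 2; 2(-5) - 38 = -48; (-48)(-5) - 240 = 0 → quotient x^2 + 2x - 48, remainder 0.
Solve the quadratic x^2 + 2x - 48 = 0: discriminant = 2^2 - 4(1)(-48) = 4 + 192 = 196.
sqrt(196) = 14, so x = (-2 ± 14)/2: x = 6 or x = -8.

x = -8, x = -5, x = 6


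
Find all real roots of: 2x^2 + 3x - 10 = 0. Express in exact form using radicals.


Using the quadratic formula: x = (-b ± sqrt(b^2 - 4ac)) / (2a)
Here a = 2, b = 3, c = -10
Discriminant = b^2 - 4ac = 3^2 - 4(2)(-10) = 9 + 80 = 89
Since discriminant = 89 > 0, there are two real roots.
x = (-3 ± sqrt(89)) / 4
Numerically: x ≈ 1.6085 or x ≈ -3.1085

x = (-3 + sqrt(89)) / 4 or x = (-3 - sqrt(89)) / 4


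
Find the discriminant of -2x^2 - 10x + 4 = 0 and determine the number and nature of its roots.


For ax^2 + bx + c = 0, discriminant D = b^2 - 4ac
Here a = -2, b = -10, c = 4
D = (-10)^2 - 4(-2)(4) = 100 + 32 = 132

D = 132 > 0 but not a perfect square
The equation has 2 distinct real irrational roots.

Discriminant = 132, 2 distinct real irrational roots


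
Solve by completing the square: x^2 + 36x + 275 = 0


Start: x^2 + 36x + 275 = 0
Move constant: x^2 + 36x = -275
Half of 36 is 18, squared is 324
Add 324 to both sides: x^2 + 36x + 324 = 49
(x + 18)^2 = 49
x + 18 = ±7
x = -18 + 7 = -11 or x = -18 - 7 = -25

x = -25, x = -11


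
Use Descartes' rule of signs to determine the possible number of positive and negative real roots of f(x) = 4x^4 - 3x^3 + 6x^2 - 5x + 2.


Descartes' rule of signs:

For positive roots, count sign changes in f(x) = 4x^4 - 3x^3 + 6x^2 - 5x + 2:
Signs of coefficients: +, -, +, -, +
Number of sign changes: 4
Possible positive real roots: 4, 2, 0

For negative roots, examine f(-x) = 4x^4 + 3x^3 + 6x^2 + 5x + 2:
Signs of coefficients: +, +, +, +, +
Number of sign changes: 0
Possible negative real roots: 0

Positive roots: 4 or 2 or 0; Negative roots: 0


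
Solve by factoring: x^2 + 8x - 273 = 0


We need two numbers that multiply to -273 and add to 8.
Those numbers are -13 and 21 (since (-13) * 21 = -273 and (-13) + 21 = 8).
So x^2 + 8x - 273 = (x - 13)(x + 21) = 0
Setting each factor to zero: x = 13 or x = -21

x = -21, x = 13


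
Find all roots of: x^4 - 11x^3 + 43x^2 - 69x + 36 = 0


Let p(x) = x^4 - 11x^3 + 43x^2 - 69x + 36. By the rational root theorem (leading coefficient 1), any rational root is an integer divisor of 36: try ±1, ±2, ... in turn.
Test x = 1: value = 0 ✓, so (x - 1) is a factor.
Synthetic division by (x - 1): bring down 1; 1(1) - 11 = -10; (-10)(1) + 43 = 33; 33(1) - 69 = -36; (-36)(1) + 36 = 0 → quotient x^3 - 10x^2 + 33x - 36, remainder 0.
Continue with the quotient x^3 - 10x^2 + 33x - 36 (candidates must divide 36; re-test x = 1 first in case it repeats).
Test x = 1: value = -12 ≠ 0.
Test x = -1: value = -80 ≠ 0.
Test x = 2: value = -2 ≠ 0.
Test x = -2: value = -150 ≠ 0.
Test x = 3: value = 0 ✓, so (x - 3) is a factor.
Synthetic division by (x - 3): bring down 1; 1(3) - 10 = -7; (-7)(3) + 33 = 12; 12(3) - 36 = 0 → quotient x^2 - 7x + 12, remainder 0.
Solve the quadratic x^2 - 7x + 12 = 0: discriminant = (-7)^2 - 4(1)(12) = 49 - 48 = 1.
sqrt(1) = 1, so x = (7 ± 1)/2: x = 4 or x = 3.
Collecting all roots found:

x = 1, x = 3 (multiplicity 2), x = 4


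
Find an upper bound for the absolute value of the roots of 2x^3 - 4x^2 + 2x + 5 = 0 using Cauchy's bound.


Cauchy's bound: all roots r satisfy |r| <= 1 + max(|a_i/a_n|) for i = 0,...,n-1
where a_n is the leading coefficient.

Coefficients: [2, -4, 2, 5]
Leading coefficient a_n = 2
Ratios |a_i/a_n|: 2, 1, 5/2
Maximum ratio: 5/2
Cauchy's bound: |r| <= 1 + 5/2 = 7/2

Upper bound = 7/2


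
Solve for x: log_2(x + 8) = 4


Convert to exponential form: x + 8 = 2^4 = 16
x = 16 - 8 = 8
Check: log_2(8 + 8) = log_2(16) = log_2(16) = 4 ✓

x = 8


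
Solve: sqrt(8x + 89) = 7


Square both sides: 8x + 89 = 7^2 = 49
8x = 49 - 89 = -40
x = -5
Check: sqrt(8*(-5) + 89) = sqrt(49) = 7 ✓

x = -5


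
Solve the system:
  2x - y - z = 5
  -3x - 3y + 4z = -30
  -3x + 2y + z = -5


Using Cramer's rule. Expand each determinant along the first row.
D  = 2*[(-3)*1 - 4*2] - (-1)*[(-3)*1 - 4*(-3)] + (-1)*[(-3)*2 - (-3)*(-3)]
  = 2*(-11) - (-1)*(9) + (-1)*(-15) = 2
Dx = 5*[(-3)*1 - 4*2] - (-1)*[(-30)*1 - 4*(-5)] + (-1)*[(-30)*2 - (-3)*(-5)]
  = 5*(-11) - (-1)*(-10) + (-1)*(-75) = 10
Dy = 2*[(-30)*1 - 4*(-5)] - 5*[(-3)*1 - 4*(-3)] + (-1)*[(-3)*(-5) - (-30)*(-3)]
  = 2*(-10) - 5*(9) + (-1)*(-75) = 10
Dz = 2*[(-3)*(-5) - (-30)*2] - (-1)*[(-3)*(-5) - (-30)*(-3)] + 5*[(-3)*2 - (-3)*(-3)]
  = 2*(75) - (-1)*(-75) + 5*(-15) = 0
x = Dx/D = 10/2 = 5, y = Dy/D = 10/2 = 5, z = Dz/D = 0/2 = 0
Check eq1: (2)(5) + (-1)(5) + (-1)(0) = 5 = 5 ✓
Check eq2: (-3)(5) + (-3)(5) + (4)(0) = -30 = -30 ✓
Check eq3: (-3)(5) + (2)(5) + (1)(0) = -5 = -5 ✓

x = 5, y = 5, z = 0


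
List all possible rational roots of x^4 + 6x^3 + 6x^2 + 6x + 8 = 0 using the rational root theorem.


Rational root theorem: possible roots are ±p/q where:
  p divides the constant term (8): p ∈ {1, 2, 4, 8}
  q divides the leading coefficient (1): q ∈ {1}

All possible rational roots: -8, -4, -2, -1, 1, 2, 4, 8

-8, -4, -2, -1, 1, 2, 4, 8


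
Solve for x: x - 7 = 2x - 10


Starting with: x - 7 = 2x - 10
Move all x terms to left: (1 - 2)x = -10 + 7
Simplify: -x = -3
Divide both sides by -1: x = 3

x = 3


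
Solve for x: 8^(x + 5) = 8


Express both sides with the same base.
8 = 8^1
Since the bases match, equate exponents: x + 5 = 1
So x = 1 - (5) = -4

x = -4


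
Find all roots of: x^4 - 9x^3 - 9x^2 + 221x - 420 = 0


Let p(x) = x^4 - 9x^3 - 9x^2 + 221x - 420. By the rational root theorem (leading coefficient 1), any rational root is an integer divisor of 420: try ±1, ±2, ... in turn.
Test x = 1: value = -216 ≠ 0.
Test x = -1: value = -640 ≠ 0.
Test x = 2: value = -70 ≠ 0.
Test x = -2: value = -810 ≠ 0.
Test x = 3: value = 0 ✓, so (x - 3) is a factor.
Synthetic division by (x - 3): bring down 1; 1(3) - 9 = -6; (-6)(3) - 9 = -27; (-27)(3) + 221 = 140; 140(3) - 420 = 0 → quotient x^3 - 6x^2 - 27x + 140, remainder 0.
Continue with the quotient x^3 - 6x^2 - 27x + 140 (candidates must divide 140).
Test x = 4: value = 0 ✓, so (x - 4) is a factor.
Synthetic division by (x - 4): bring down 1; 1(4) - 6 = -2; (-2)(4) - 27 = -35; (-35)(4) + 140 = 0 → quotient x^2 - 2x - 35, remainder 0.
Solve the quadratic x^2 - 2x - 35 = 0: discriminant = (-2)^2 - 4(1)(-35) = 4 + 140 = 144.
sqrt(144) = 12, so x = (2 ± 12)/2: x = 7 or x = -5.
Collecting all roots found:

x = -5, x = 3, x = 4, x = 7


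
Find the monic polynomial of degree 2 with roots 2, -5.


A monic polynomial with roots 2, -5 is:
p(x) = (x - 2)(x + 5)
After multiplying by (x - 2): x - 2
After multiplying by (x + 5): x^2 + 3x - 10

x^2 + 3x - 10


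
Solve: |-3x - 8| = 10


An absolute value equation |expr| = 10 gives two cases:
Case 1: -3x - 8 = 10
  -3x = 18, so x = -6
Case 2: -3x - 8 = -10
  -3x = -2, so x = 2/3

x = -6, x = 2/3


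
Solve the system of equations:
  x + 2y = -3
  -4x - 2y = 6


Using Cramer's rule:
Determinant D = (1)(-2) - (-4)(2) = -2 + 8 = 6
Dx = (-3)(-2) - (6)(2) = 6 - 12 = -6
Dy = (1)(6) - (-4)(-3) = 6 - 12 = -6
x = Dx/D = -6/6 = -1
y = Dy/D = -6/6 = -1

x = -1, y = -1


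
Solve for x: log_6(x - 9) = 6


Convert to exponential form: x - 9 = 6^6 = 46656
x = 46656 + 9 = 46665
Check: log_6(46665 - 9) = log_6(46656) = log_6(46656) = 6 ✓

x = 46665


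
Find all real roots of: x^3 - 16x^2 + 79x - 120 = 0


Let p(x) = x^3 - 16x^2 + 79x - 120. By the rational root theorem (leading coefficient 1), any rational root is an integer divisor of 120: try ±1, ±2, ... in turn.
Test x = 1: value = -56 ≠ 0.
Test x = -1: value = -216 ≠ 0.
Test x = 2: value = -18 ≠ 0.
Test x = -2: value = -350 ≠ 0.
Test x = 3: value = 0 ✓, so (x - 3) is a factor.
Synthetic division by (x - 3): bring down 1; 1(3) - 16 = -13; (-13)(3) + 79 = 40; 40(3) - 120 = 0 → quotient x^2 - 13x + 40, remainder 0.
Solve the quadratic x^2 - 13x + 40 = 0: discriminant = (-13)^2 - 4(1)(40) = 169 - 160 = 9.
sqrt(9) = 3, so x = (13 ± 3)/2: x = 8 or x = 5.

x = 3, x = 5, x = 8


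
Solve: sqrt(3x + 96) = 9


Square both sides: 3x + 96 = 9^2 = 81
3x = 81 - 96 = -15
x = -5
Check: sqrt(3*(-5) + 96) = sqrt(81) = 9 ✓

x = -5


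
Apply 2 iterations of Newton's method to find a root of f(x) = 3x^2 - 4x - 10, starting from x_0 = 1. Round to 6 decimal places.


Newton's method: x_(n+1) = x_n - f(x_n)/f'(x_n)
f(x) = 3x^2 - 4x - 10
f'(x) = 6x - 4

Iteration 1:
  f(1.000000) = -11.000000
  f'(1.000000) = 2.000000
  x_1 = 1.000000 - (-11.000000)/(2.000000) = 6.500000

Iteration 2:
  f(6.500000) = 90.750000
  f'(6.500000) = 35.000000
  x_2 = 6.500000 - (90.750000)/(35.000000) = 3.907143

x_2 = 3.907143


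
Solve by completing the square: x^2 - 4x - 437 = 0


Start: x^2 - 4x - 437 = 0
Move constant: x^2 - 4x = 437
Half of -4 is -2, squared is 4
Add 4 to both sides: x^2 - 4x + 4 = 441
(x - 2)^2 = 441
x - 2 = ±21
x = 2 + 21 = 23 or x = 2 - 21 = -19

x = -19, x = 23


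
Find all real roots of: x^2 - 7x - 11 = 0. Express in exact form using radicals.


Using the quadratic formula: x = (-b ± sqrt(b^2 - 4ac)) / (2a)
Here a = 1, b = -7, c = -11
Discriminant = b^2 - 4ac = (-7)^2 - 4(1)(-11) = 49 + 44 = 93
Since discriminant = 93 > 0, there are two real roots.
x = (7 ± sqrt(93)) / 2
Numerically: x ≈ 8.3218 or x ≈ -1.3218

x = (7 + sqrt(93)) / 2 or x = (7 - sqrt(93)) / 2


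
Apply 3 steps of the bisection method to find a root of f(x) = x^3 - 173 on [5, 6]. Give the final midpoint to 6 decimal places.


f(x) = x^3 - 173
f(5) = -48 < 0
f(6) = 43 > 0

Step 1: midpoint = (5.000000 + 6.000000)/2 = 5.500000
  f(5.500000) = -6.625000
  f(mid) < 0, so root is in [5.500000, 6.000000]

Step 2: midpoint = (5.500000 + 6.000000)/2 = 5.750000
  f(5.750000) = 17.109375
  f(mid) > 0, so root is in [5.500000, 5.750000]

Step 3: midpoint = (5.500000 + 5.750000)/2 = 5.625000
  f(5.625000) = 4.978516
  f(mid) > 0, so root is in [5.500000, 5.625000]

midpoint = 5.625000


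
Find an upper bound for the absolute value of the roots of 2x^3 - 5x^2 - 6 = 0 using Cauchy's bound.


Cauchy's bound: all roots r satisfy |r| <= 1 + max(|a_i/a_n|) for i = 0,...,n-1
where a_n is the leading coefficient.

Coefficients: [2, -5, 0, -6]
Leading coefficient a_n = 2
Ratios |a_i/a_n|: 5/2, 0, 3
Maximum ratio: 3
Cauchy's bound: |r| <= 1 + 3 = 4

Upper bound = 4


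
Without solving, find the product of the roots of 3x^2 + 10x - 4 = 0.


By Vieta's formulas for ax^2 + bx + c = 0:
  Sum of roots = -b/a
  Product of roots = c/a

Here a = 3, b = 10, c = -4
Sum = -(10)/3 = -10/3
Product = -4/3 = -4/3

Product = -4/3


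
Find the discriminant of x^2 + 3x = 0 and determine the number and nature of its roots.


For ax^2 + bx + c = 0, discriminant D = b^2 - 4ac
Here a = 1, b = 3, c = 0
D = (3)^2 - 4(1)(0) = 9 - 0 = 9

D = 9 > 0 and is a perfect square (sqrt = 3)
The equation has 2 distinct real rational roots.

Discriminant = 9, 2 distinct real rational roots


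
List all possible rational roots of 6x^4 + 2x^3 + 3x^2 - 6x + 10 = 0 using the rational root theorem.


Rational root theorem: possible roots are ±p/q where:
  p divides the constant term (10): p ∈ {1, 2, 5, 10}
  q divides the leading coefficient (6): q ∈ {1, 2, 3, 6}

All possible rational roots: -10, -5, -10/3, -5/2, -2, -5/3, -1, -5/6, -2/3, -1/2, -1/3, -1/6, 1/6, 1/3, 1/2, 2/3, 5/6, 1, 5/3, 2, 5/2, 10/3, 5, 10

-10, -5, -10/3, -5/2, -2, -5/3, -1, -5/6, -2/3, -1/2, -1/3, -1/6, 1/6, 1/3, 1/2, 2/3, 5/6, 1, 5/3, 2, 5/2, 10/3, 5, 10


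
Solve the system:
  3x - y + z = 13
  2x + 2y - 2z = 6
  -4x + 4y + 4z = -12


Using Cramer's rule. Expand each determinant along the first row.
D  = 3*[2*4 - (-2)*4] - (-1)*[2*4 - (-2)*(-4)] + 1*[2*4 - 2*(-4)]
  = 3*(16) - (-1)*(0) + 1*(16) = 64
Dx = 13*[2*4 - (-2)*4] - (-1)*[6*4 - (-2)*(-12)] + 1*[6*4 - 2*(-12)]
  = 13*(16) - (-1)*(0) + 1*(48) = 256
Dy = 3*[6*4 - (-2)*(-12)] - 13*[2*4 - (-2)*(-4)] + 1*[2*(-12) - 6*(-4)]
  = 3*(0) - 13*(0) + 1*(0) = 0
Dz = 3*[2*(-12) - 6*4] - (-1)*[2*(-12) - 6*(-4)] + 13*[2*4 - 2*(-4)]
  = 3*(-48) - (-1)*(0) + 13*(16) = 64
x = Dx/D = 256/64 = 4, y = Dy/D = 0/64 = 0, z = Dz/D = 64/64 = 1
Check eq1: (3)(4) + (-1)(0) + (1)(1) = 13 = 13 ✓
Check eq2: (2)(4) + (2)(0) + (-2)(1) = 6 = 6 ✓
Check eq3: (-4)(4) + (4)(0) + (4)(1) = -12 = -12 ✓

x = 4, y = 0, z = 1


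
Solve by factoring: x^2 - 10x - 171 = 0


We need two numbers that multiply to -171 and add to -10.
Those numbers are 9 and -19 (since 9 * (-19) = -171 and 9 + (-19) = -10).
So x^2 - 10x - 171 = (x + 9)(x - 19) = 0
Setting each factor to zero: x = -9 or x = 19

x = -9, x = 19


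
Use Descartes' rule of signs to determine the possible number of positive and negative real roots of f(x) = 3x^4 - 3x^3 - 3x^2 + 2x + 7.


Descartes' rule of signs:

For positive roots, count sign changes in f(x) = 3x^4 - 3x^3 - 3x^2 + 2x + 7:
Signs of coefficients: +, -, -, +, +
Number of sign changes: 2
Possible positive real roots: 2, 0

For negative roots, examine f(-x) = 3x^4 + 3x^3 - 3x^2 - 2x + 7:
Signs of coefficients: +, +, -, -, +
Number of sign changes: 2
Possible negative real roots: 2, 0

Positive roots: 2 or 0; Negative roots: 2 or 0


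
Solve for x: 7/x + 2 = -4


Subtract 2 from both sides: 7/x = -6
Multiply both sides by x: 7 = -6 * x
Divide by -6: x = -7/6

x = -7/6


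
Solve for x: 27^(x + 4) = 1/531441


Express both sides with the same base.
1/531441 = 27^(-4)
Since the bases match, equate exponents: x + 4 = -4
So x = -4 - (4) = -8

x = -8


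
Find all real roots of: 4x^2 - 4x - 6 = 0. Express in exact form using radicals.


Using the quadratic formula: x = (-b ± sqrt(b^2 - 4ac)) / (2a)
Here a = 4, b = -4, c = -6
Discriminant = b^2 - 4ac = (-4)^2 - 4(4)(-6) = 16 + 96 = 112
Since discriminant = 112 > 0, there are two real roots.
x = (4 ± 4*sqrt(7)) / 8
Simplifying: x = (1 ± sqrt(7)) / 2
Numerically: x ≈ 1.8229 or x ≈ -0.8229

x = (1 + sqrt(7)) / 2 or x = (1 - sqrt(7)) / 2


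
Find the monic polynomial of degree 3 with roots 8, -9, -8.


A monic polynomial with roots 8, -9, -8 is:
p(x) = (x - 8)(x + 9)(x + 8)
After multiplying by (x - 8): x - 8
After multiplying by (x + 9): x^2 + x - 72
After multiplying by (x + 8): x^3 + 9x^2 - 64x - 576

x^3 + 9x^2 - 64x - 576


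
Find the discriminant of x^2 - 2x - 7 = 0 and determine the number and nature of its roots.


For ax^2 + bx + c = 0, discriminant D = b^2 - 4ac
Here a = 1, b = -2, c = -7
D = (-2)^2 - 4(1)(-7) = 4 + 28 = 32

D = 32 > 0 but not a perfect square
The equation has 2 distinct real irrational roots.

Discriminant = 32, 2 distinct real irrational roots


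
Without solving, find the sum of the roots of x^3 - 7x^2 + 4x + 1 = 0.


By Vieta's formulas for x^3 + bx^2 + cx + d = 0:
  r1 + r2 + r3 = -b/a = 7
  r1*r2 + r1*r3 + r2*r3 = c/a = 4
  r1*r2*r3 = -d/a = -1


Sum = 7


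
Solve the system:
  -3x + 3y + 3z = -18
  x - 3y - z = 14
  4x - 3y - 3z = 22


Using Cramer's rule. Expand each determinant along the first row.
D  = (-3)*[(-3)*(-3) - (-1)*(-3)] - 3*[1*(-3) - (-1)*4] + 3*[1*(-3) - (-3)*4]
  = (-3)*(6) - 3*(1) + 3*(9) = 6
Dx = (-18)*[(-3)*(-3) - (-1)*(-3)] - 3*[14*(-3) - (-1)*22] + 3*[14*(-3) - (-3)*22]
  = (-18)*(6) - 3*(-20) + 3*(24) = 24
Dy = (-3)*[14*(-3) - (-1)*22] - (-18)*[1*(-3) - (-1)*4] + 3*[1*22 - 14*4]
  = (-3)*(-20) - (-18)*(1) + 3*(-34) = -24
Dz = (-3)*[(-3)*22 - 14*(-3)] - 3*[1*22 - 14*4] + (-18)*[1*(-3) - (-3)*4]
  = (-3)*(-24) - 3*(-34) + (-18)*(9) = 12
x = Dx/D = 24/6 = 4, y = Dy/D = -24/6 = -4, z = Dz/D = 12/6 = 2
Check eq1: (-3)(4) + (3)(-4) + (3)(2) = -18 = -18 ✓
Check eq2: (1)(4) + (-3)(-4) + (-1)(2) = 14 = 14 ✓
Check eq3: (4)(4) + (-3)(-4) + (-3)(2) = 22 = 22 ✓

x = 4, y = -4, z = 2


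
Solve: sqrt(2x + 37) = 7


Square both sides: 2x + 37 = 7^2 = 49
2x = 49 - 37 = 12
x = 6
Check: sqrt(2*6 + 37) = sqrt(49) = 7 ✓

x = 6


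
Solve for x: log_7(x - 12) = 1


Convert to exponential form: x - 12 = 7^1 = 7
x = 7 + 12 = 19
Check: log_7(19 - 12) = log_7(7) = log_7(7) = 1 ✓

x = 19


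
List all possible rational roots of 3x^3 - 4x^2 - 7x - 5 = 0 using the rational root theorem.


Rational root theorem: possible roots are ±p/q where:
  p divides the constant term (-5): p ∈ {1, 5}
  q divides the leading coefficient (3): q ∈ {1, 3}

All possible rational roots: -5, -5/3, -1, -1/3, 1/3, 1, 5/3, 5

-5, -5/3, -1, -1/3, 1/3, 1, 5/3, 5


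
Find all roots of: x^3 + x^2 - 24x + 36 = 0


Let p(x) = x^3 + x^2 - 24x + 36. By the rational root theorem (leading coefficient 1), any rational root is an integer divisor of 36: try ±1, ±2, ... in turn.
Test x = 1: value = 14 ≠ 0.
Test x = -1: value = 60 ≠ 0.
Test x = 2: value = 0 ✓, so (x - 2) is a factor.
Synthetic division by (x - 2): bring down 1; 1(2) + 1 = 3; 3(2) - 24 = -18; (-18)(2) + 36 = 0 → quotient x^2 + 3x - 18, remainder 0.
Solve the quadratic x^2 + 3x - 18 = 0: discriminant = 3^2 - 4(1)(-18) = 9 + 72 = 81.
sqrt(81) = 9, so x = (-3 ± 9)/2: x = 3 or x = -6.
Collecting all roots found:

x = -6, x = 2, x = 3


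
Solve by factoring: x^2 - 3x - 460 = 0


We need two numbers that multiply to -460 and add to -3.
Those numbers are -23 and 20 (since (-23) * 20 = -460 and (-23) + 20 = -3).
So x^2 - 3x - 460 = (x - 23)(x + 20) = 0
Setting each factor to zero: x = 23 or x = -20

x = -20, x = 23


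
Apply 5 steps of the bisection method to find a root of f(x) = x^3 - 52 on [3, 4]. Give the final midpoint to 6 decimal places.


f(x) = x^3 - 52
f(3) = -25 < 0
f(4) = 12 > 0

Step 1: midpoint = (3.000000 + 4.000000)/2 = 3.500000
  f(3.500000) = -9.125000
  f(mid) < 0, so root is in [3.500000, 4.000000]

Step 2: midpoint = (3.500000 + 4.000000)/2 = 3.750000
  f(3.750000) = 0.734375
  f(mid) > 0, so root is in [3.500000, 3.750000]

Step 3: midpoint = (3.500000 + 3.750000)/2 = 3.625000
  f(3.625000) = -4.365234
  f(mid) < 0, so root is in [3.625000, 3.750000]

Step 4: midpoint = (3.625000 + 3.750000)/2 = 3.687500
  f(3.687500) = -1.858643
  f(mid) < 0, so root is in [3.687500, 3.750000]

Step 5: midpoint = (3.687500 + 3.750000)/2 = 3.718750
  f(3.718750) = -0.573029
  f(mid) < 0, so root is in [3.718750, 3.750000]

midpoint = 3.718750


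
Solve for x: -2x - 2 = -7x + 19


Starting with: -2x - 2 = -7x + 19
Move all x terms to left: (-2 + 7)x = 19 + 2
Simplify: 5x = 21
Divide both sides by 5: x = 21/5

x = 21/5


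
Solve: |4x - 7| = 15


An absolute value equation |expr| = 15 gives two cases:
Case 1: 4x - 7 = 15
  4x = 22, so x = 11/2
Case 2: 4x - 7 = -15
  4x = -8, so x = -2

x = -2, x = 11/2


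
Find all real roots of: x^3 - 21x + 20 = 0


Let p(x) = x^3 - 21x + 20. By the rational root theorem (leading coefficient 1), any rational root is an integer divisor of 20: try ±1, ±2, ... in turn.
Test x = 1: value = 0 ✓, so (x - 1) is a factor.
Synthetic division by (x - 1): bring down 1; 1(1) + 0 = 1; 1(1) - 21 = -20; (-20)(1) + 20 = 0 → quotient x^2 + x - 20, remainder 0.
Solve the quadratic x^2 + x - 20 = 0: discriminant = 1^2 - 4(1)(-20) = 1 + 80 = 81.
sqrt(81) = 9, so x = (-1 ± 9)/2: x = 4 or x = -5.

x = -5, x = 1, x = 4


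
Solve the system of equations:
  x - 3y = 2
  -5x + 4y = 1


Using Cramer's rule:
Determinant D = (1)(4) - (-5)(-3) = 4 - 15 = -11
Dx = (2)(4) - (1)(-3) = 8 + 3 = 11
Dy = (1)(1) - (-5)(2) = 1 + 10 = 11
x = Dx/D = 11/-11 = -1
y = Dy/D = 11/-11 = -1

x = -1, y = -1


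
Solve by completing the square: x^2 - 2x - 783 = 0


Start: x^2 - 2x - 783 = 0
Move constant: x^2 - 2x = 783
Half of -2 is -1, squared is 1
Add 1 to both sides: x^2 - 2x + 1 = 784
(x - 1)^2 = 784
x - 1 = ±28
x = 1 + 28 = 29 or x = 1 - 28 = -27

x = -27, x = 29


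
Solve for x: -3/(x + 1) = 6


Multiply both sides by (x + 1): -3 = 6(x + 1)
Distribute: -3 = 6x + 6
6x = -3 - 6 = -9
x = -3/2

x = -3/2


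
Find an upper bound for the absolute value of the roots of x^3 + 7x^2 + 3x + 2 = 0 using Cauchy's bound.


Cauchy's bound: all roots r satisfy |r| <= 1 + max(|a_i/a_n|) for i = 0,...,n-1
where a_n is the leading coefficient.

Coefficients: [1, 7, 3, 2]
Leading coefficient a_n = 1
Ratios |a_i/a_n|: 7, 3, 2
Maximum ratio: 7
Cauchy's bound: |r| <= 1 + 7 = 8

Upper bound = 8


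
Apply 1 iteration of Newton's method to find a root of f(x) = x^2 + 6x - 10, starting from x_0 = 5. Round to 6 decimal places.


Newton's method: x_(n+1) = x_n - f(x_n)/f'(x_n)
f(x) = x^2 + 6x - 10
f'(x) = 2x + 6

Iteration 1:
  f(5.000000) = 45.000000
  f'(5.000000) = 16.000000
  x_1 = 5.000000 - (45.000000)/(16.000000) = 2.187500

x_1 = 2.187500


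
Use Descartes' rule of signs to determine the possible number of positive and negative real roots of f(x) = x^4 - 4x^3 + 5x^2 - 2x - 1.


Descartes' rule of signs:

For positive roots, count sign changes in f(x) = x^4 - 4x^3 + 5x^2 - 2x - 1:
Signs of coefficients: +, -, +, -, -
Number of sign changes: 3
Possible positive real roots: 3, 1

For negative roots, examine f(-x) = x^4 + 4x^3 + 5x^2 + 2x - 1:
Signs of coefficients: +, +, +, +, -
Number of sign changes: 1
Possible negative real roots: 1

Positive roots: 3 or 1; Negative roots: 1


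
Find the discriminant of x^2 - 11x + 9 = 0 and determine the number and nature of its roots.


For ax^2 + bx + c = 0, discriminant D = b^2 - 4ac
Here a = 1, b = -11, c = 9
D = (-11)^2 - 4(1)(9) = 121 - 36 = 85

D = 85 > 0 but not a perfect square
The equation has 2 distinct real irrational roots.

Discriminant = 85, 2 distinct real irrational roots


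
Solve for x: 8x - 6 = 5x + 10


Starting with: 8x - 6 = 5x + 10
Move all x terms to left: (8 - 5)x = 10 + 6
Simplify: 3x = 16
Divide both sides by 3: x = 16/3

x = 16/3


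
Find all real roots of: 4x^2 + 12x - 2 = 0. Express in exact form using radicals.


Using the quadratic formula: x = (-b ± sqrt(b^2 - 4ac)) / (2a)
Here a = 4, b = 12, c = -2
Discriminant = b^2 - 4ac = 12^2 - 4(4)(-2) = 144 + 32 = 176
Since discriminant = 176 > 0, there are two real roots.
x = (-12 ± 4*sqrt(11)) / 8
Simplifying: x = (-3 ± sqrt(11)) / 2
Numerically: x ≈ 0.1583 or x ≈ -3.1583

x = (-3 + sqrt(11)) / 2 or x = (-3 - sqrt(11)) / 2


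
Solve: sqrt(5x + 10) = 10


Square both sides: 5x + 10 = 10^2 = 100
5x = 100 - 10 = 90
x = 18
Check: sqrt(5*18 + 10) = sqrt(100) = 10 ✓

x = 18


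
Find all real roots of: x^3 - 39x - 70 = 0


Let p(x) = x^3 - 39x - 70. By the rational root theorem (leading coefficient 1), any rational root is an integer divisor of 70: try ±1, ±2, ... in turn.
Test x = 1: value = -108 ≠ 0.
Test x = -1: value = -32 ≠ 0.
Test x = 2: value = -140 ≠ 0.
Test x = -2: value = 0 ✓, so (x + 2) is a factor.
Synthetic division by (x + 2): bring down 1; 1(-2) + 0 = -2; (-2)(-2) - 39 = -35; (-35)(-2) - 70 = 0 → quotient x^2 - 2x - 35, remainder 0.
Solve the quadratic x^2 - 2x - 35 = 0: discriminant = (-2)^2 - 4(1)(-35) = 4 + 140 = 144.
sqrt(144) = 12, so x = (2 ± 12)/2: x = 7 or x = -5.

x = -5, x = -2, x = 7


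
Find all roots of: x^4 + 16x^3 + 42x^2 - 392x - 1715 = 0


Let p(x) = x^4 + 16x^3 + 42x^2 - 392x - 1715. By the rational root theorem (leading coefficient 1), any rational root is an integer divisor of 1715: try ±1, ±2, ... in turn.
Test x = 1: value = -2048 ≠ 0.
Test x = -1: value = -1296 ≠ 0.
Test x = 5: value = 0 ✓, so (x - 5) is a factor.
Synthetic division by (x - 5): bring down 1; 1(5) + 16 = 21; 21(5) + 42 = 147; 147(5) - 392 = 343; 343(5) - 1715 = 0 → quotient x^3 + 21x^2 + 147x + 343, remainder 0.
Continue with the quotient x^3 + 21x^2 + 147x + 343 (candidates must divide 343).
Test x = 7: value = 2744 ≠ 0.
Test x = -7: value = 0 ✓, so (x + 7) is a factor.
Synthetic division by (x + 7): bring down 1; 1(-7) + 21 = 14; 14(-7) + 147 = 49; 49(-7) + 343 = 0 → quotient x^2 + 14x + 49, remainder 0.
Solve the quadratic x^2 + 14x + 49 = 0: discriminant = 14^2 - 4(1)(49) = 196 - 196 = 0.
Discriminant = 0, so a double root: x = -14/2 = -7.
Collecting all roots found:

x = -7 (multiplicity 3), x = 5


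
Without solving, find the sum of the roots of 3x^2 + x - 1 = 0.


By Vieta's formulas for ax^2 + bx + c = 0:
  Sum of roots = -b/a
  Product of roots = c/a

Here a = 3, b = 1, c = -1
Sum = -(1)/3 = -1/3
Product = -1/3 = -1/3

Sum = -1/3


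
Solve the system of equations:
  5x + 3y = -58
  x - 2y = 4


Using Cramer's rule:
Determinant D = (5)(-2) - (1)(3) = -10 - 3 = -13
Dx = (-58)(-2) - (4)(3) = 116 - 12 = 104
Dy = (5)(4) - (1)(-58) = 20 + 58 = 78
x = Dx/D = 104/-13 = -8
y = Dy/D = 78/-13 = -6

x = -8, y = -6


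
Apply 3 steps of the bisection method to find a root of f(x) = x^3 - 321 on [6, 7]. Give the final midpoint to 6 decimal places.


f(x) = x^3 - 321
f(6) = -105 < 0
f(7) = 22 > 0

Step 1: midpoint = (6.000000 + 7.000000)/2 = 6.500000
  f(6.500000) = -46.375000
  f(mid) < 0, so root is in [6.500000, 7.000000]

Step 2: midpoint = (6.500000 + 7.000000)/2 = 6.750000
  f(6.750000) = -13.453125
  f(mid) < 0, so root is in [6.750000, 7.000000]

Step 3: midpoint = (6.750000 + 7.000000)/2 = 6.875000
  f(6.875000) = 3.951172
  f(mid) > 0, so root is in [6.750000, 6.875000]

midpoint = 6.875000


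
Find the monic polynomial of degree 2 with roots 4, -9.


A monic polynomial with roots 4, -9 is:
p(x) = (x - 4)(x + 9)
After multiplying by (x - 4): x - 4
After multiplying by (x + 9): x^2 + 5x - 36

x^2 + 5x - 36


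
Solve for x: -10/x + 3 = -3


Subtract 3 from both sides: -10/x = -6
Multiply both sides by x: -10 = -6 * x
Divide by -6: x = 5/3

x = 5/3


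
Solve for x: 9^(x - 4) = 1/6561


Express both sides with the same base.
1/6561 = 9^(-4)
Since the bases match, equate exponents: x - 4 = -4
So x = -4 - (-4) = 0

x = 0


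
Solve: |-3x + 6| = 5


An absolute value equation |expr| = 5 gives two cases:
Case 1: -3x + 6 = 5
  -3x = -1, so x = 1/3
Case 2: -3x + 6 = -5
  -3x = -11, so x = 11/3

x = 1/3, x = 11/3


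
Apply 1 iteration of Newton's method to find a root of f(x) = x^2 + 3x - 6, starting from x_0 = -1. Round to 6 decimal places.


Newton's method: x_(n+1) = x_n - f(x_n)/f'(x_n)
f(x) = x^2 + 3x - 6
f'(x) = 2x + 3

Iteration 1:
  f(-1.000000) = -8.000000
  f'(-1.000000) = 1.000000
  x_1 = -1.000000 - (-8.000000)/(1.000000) = 7.000000

x_1 = 7.000000


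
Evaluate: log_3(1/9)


We need the exponent such that 3^? = 1/9
3^(-2) = 1/3^2 = 1/9
Therefore log_3(1/9) = -2

-2


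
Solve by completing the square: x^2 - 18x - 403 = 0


Start: x^2 - 18x - 403 = 0
Move constant: x^2 - 18x = 403
Half of -18 is -9, squared is 81
Add 81 to both sides: x^2 - 18x + 81 = 484
(x - 9)^2 = 484
x - 9 = ±22
x = 9 + 22 = 31 or x = 9 - 22 = -13

x = -13, x = 31


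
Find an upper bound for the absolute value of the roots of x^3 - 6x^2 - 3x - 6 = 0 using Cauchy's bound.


Cauchy's bound: all roots r satisfy |r| <= 1 + max(|a_i/a_n|) for i = 0,...,n-1
where a_n is the leading coefficient.

Coefficients: [1, -6, -3, -6]
Leading coefficient a_n = 1
Ratios |a_i/a_n|: 6, 3, 6
Maximum ratio: 6
Cauchy's bound: |r| <= 1 + 6 = 7

Upper bound = 7


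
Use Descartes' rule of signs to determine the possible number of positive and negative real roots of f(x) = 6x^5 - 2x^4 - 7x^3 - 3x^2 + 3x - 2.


Descartes' rule of signs:

For positive roots, count sign changes in f(x) = 6x^5 - 2x^4 - 7x^3 - 3x^2 + 3x - 2:
Signs of coefficients: +, -, -, -, +, -
Number of sign changes: 3
Possible positive real roots: 3, 1

For negative roots, examine f(-x) = -6x^5 - 2x^4 + 7x^3 - 3x^2 - 3x - 2:
Signs of coefficients: -, -, +, -, -, -
Number of sign changes: 2
Possible negative real roots: 2, 0

Positive roots: 3 or 1; Negative roots: 2 or 0


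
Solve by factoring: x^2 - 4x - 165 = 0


We need two numbers that multiply to -165 and add to -4.
Those numbers are -15 and 11 (since (-15) * 11 = -165 and (-15) + 11 = -4).
So x^2 - 4x - 165 = (x - 15)(x + 11) = 0
Setting each factor to zero: x = 15 or x = -11

x = -11, x = 15


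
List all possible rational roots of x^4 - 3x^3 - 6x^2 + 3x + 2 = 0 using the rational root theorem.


Rational root theorem: possible roots are ±p/q where:
  p divides the constant term (2): p ∈ {1, 2}
  q divides the leading coefficient (1): q ∈ {1}

All possible rational roots: -2, -1, 1, 2

-2, -1, 1, 2


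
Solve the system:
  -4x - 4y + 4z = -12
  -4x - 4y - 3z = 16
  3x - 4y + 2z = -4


Using Cramer's rule. Expand each determinant along the first row.
D  = (-4)*[(-4)*2 - (-3)*(-4)] - (-4)*[(-4)*2 - (-3)*3] + 4*[(-4)*(-4) - (-4)*3]
  = (-4)*(-20) - (-4)*(1) + 4*(28) = 196
Dx = (-12)*[(-4)*2 - (-3)*(-4)] - (-4)*[16*2 - (-3)*(-4)] + 4*[16*(-4) - (-4)*(-4)]
  = (-12)*(-20) - (-4)*(20) + 4*(-80) = 0
Dy = (-4)*[16*2 - (-3)*(-4)] - (-12)*[(-4)*2 - (-3)*3] + 4*[(-4)*(-4) - 16*3]
  = (-4)*(20) - (-12)*(1) + 4*(-32) = -196
Dz = (-4)*[(-4)*(-4) - 16*(-4)] - (-4)*[(-4)*(-4) - 16*3] + (-12)*[(-4)*(-4) - (-4)*3]
  = (-4)*(80) - (-4)*(-32) + (-12)*(28) = -784
x = Dx/D = 0/196 = 0, y = Dy/D = -196/196 = -1, z = Dz/D = -784/196 = -4
Check eq1: (-4)(0) + (-4)(-1) + (4)(-4) = -12 = -12 ✓
Check eq2: (-4)(0) + (-4)(-1) + (-3)(-4) = 16 = 16 ✓
Check eq3: (3)(0) + (-4)(-1) + (2)(-4) = -4 = -4 ✓

x = 0, y = -1, z = -4


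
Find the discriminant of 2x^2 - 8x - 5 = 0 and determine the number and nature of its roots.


For ax^2 + bx + c = 0, discriminant D = b^2 - 4ac
Here a = 2, b = -8, c = -5
D = (-8)^2 - 4(2)(-5) = 64 + 40 = 104

D = 104 > 0 but not a perfect square
The equation has 2 distinct real irrational roots.

Discriminant = 104, 2 distinct real irrational roots


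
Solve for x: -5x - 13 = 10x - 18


Starting with: -5x - 13 = 10x - 18
Move all x terms to left: (-5 - 10)x = -18 + 13
Simplify: -15x = -5
Divide both sides by -15: x = 1/3

x = 1/3


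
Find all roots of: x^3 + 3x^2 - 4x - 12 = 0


Let p(x) = x^3 + 3x^2 - 4x - 12. By the rational root theorem (leading coefficient 1), any rational root is an integer divisor of 12: try ±1, ±2, ... in turn.
Test x = 1: value = -12 ≠ 0.
Test x = -1: value = -6 ≠ 0.
Test x = 2: value = 0 ✓, so (x - 2) is a factor.
Synthetic division by (x - 2): bring down 1; 1(2) + 3 = 5; 5(2) - 4 = 6; 6(2) - 12 = 0 → quotient x^2 + 5x + 6, remainder 0.
Solve the quadratic x^2 + 5x + 6 = 0: discriminant = 5^2 - 4(1)(6) = 25 - 24 = 1.
sqrt(1) = 1, so x = (-5 ± 1)/2: x = -2 or x = -3.
Collecting all roots found:

x = -3, x = -2, x = 2


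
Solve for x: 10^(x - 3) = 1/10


Express both sides with the same base.
1/10 = 10^(-1)
Since the bases match, equate exponents: x - 3 = -1
So x = -1 - (-3) = 2

x = 2


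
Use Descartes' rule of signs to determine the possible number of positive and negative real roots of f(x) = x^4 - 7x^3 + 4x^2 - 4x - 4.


Descartes' rule of signs:

For positive roots, count sign changes in f(x) = x^4 - 7x^3 + 4x^2 - 4x - 4:
Signs of coefficients: +, -, +, -, -
Number of sign changes: 3
Possible positive real roots: 3, 1

For negative roots, examine f(-x) = x^4 + 7x^3 + 4x^2 + 4x - 4:
Signs of coefficients: +, +, +, +, -
Number of sign changes: 1
Possible negative real roots: 1

Positive roots: 3 or 1; Negative roots: 1


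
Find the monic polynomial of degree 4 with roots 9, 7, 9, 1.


A monic polynomial with roots 9, 7, 9, 1 is:
p(x) = (x - 9)(x - 7)(x - 9)(x - 1)
After multiplying by (x - 9): x - 9
After multiplying by (x - 7): x^2 - 16x + 63
After multiplying by (x - 9): x^3 - 25x^2 + 207x - 567
After multiplying by (x - 1): x^4 - 26x^3 + 232x^2 - 774x + 567

x^4 - 26x^3 + 232x^2 - 774x + 567


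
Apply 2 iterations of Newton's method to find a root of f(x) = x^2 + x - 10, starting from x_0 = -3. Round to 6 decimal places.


Newton's method: x_(n+1) = x_n - f(x_n)/f'(x_n)
f(x) = x^2 + x - 10
f'(x) = 2x + 1

Iteration 1:
  f(-3.000000) = -4.000000
  f'(-3.000000) = -5.000000
  x_1 = -3.000000 - (-4.000000)/(-5.000000) = -3.800000

Iteration 2:
  f(-3.800000) = 0.640000
  f'(-3.800000) = -6.600000
  x_2 = -3.800000 - (0.640000)/(-6.600000) = -3.703030

x_2 = -3.703030


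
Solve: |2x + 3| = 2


An absolute value equation |expr| = 2 gives two cases:
Case 1: 2x + 3 = 2
  2x = -1, so x = -1/2
Case 2: 2x + 3 = -2
  2x = -5, so x = -5/2

x = -5/2, x = -1/2


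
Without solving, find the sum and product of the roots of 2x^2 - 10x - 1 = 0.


By Vieta's formulas for ax^2 + bx + c = 0:
  Sum of roots = -b/a
  Product of roots = c/a

Here a = 2, b = -10, c = -1
Sum = -(-10)/2 = 5
Product = -1/2 = -1/2

Sum = 5, Product = -1/2


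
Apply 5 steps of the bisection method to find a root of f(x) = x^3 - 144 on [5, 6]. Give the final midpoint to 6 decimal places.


f(x) = x^3 - 144
f(5) = -19 < 0
f(6) = 72 > 0

Step 1: midpoint = (5.000000 + 6.000000)/2 = 5.500000
  f(5.500000) = 22.375000
  f(mid) > 0, so root is in [5.000000, 5.500000]

Step 2: midpoint = (5.000000 + 5.500000)/2 = 5.250000
  f(5.250000) = 0.703125
  f(mid) > 0, so root is in [5.000000, 5.250000]

Step 3: midpoint = (5.000000 + 5.250000)/2 = 5.125000
  f(5.125000) = -9.388672
  f(mid) < 0, so root is in [5.125000, 5.250000]

Step 4: midpoint = (5.125000 + 5.250000)/2 = 5.187500
  f(5.187500) = -4.403564
  f(mid) < 0, so root is in [5.187500, 5.250000]

Step 5: midpoint = (5.187500 + 5.250000)/2 = 5.218750
  f(5.218750) = -1.865509
  f(mid) < 0, so root is in [5.218750, 5.250000]

midpoint = 5.218750
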